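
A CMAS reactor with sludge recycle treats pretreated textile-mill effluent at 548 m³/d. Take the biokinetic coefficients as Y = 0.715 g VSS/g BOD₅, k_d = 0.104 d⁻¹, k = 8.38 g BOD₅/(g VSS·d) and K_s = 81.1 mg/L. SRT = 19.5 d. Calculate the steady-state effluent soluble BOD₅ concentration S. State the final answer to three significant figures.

S ≈ 2.16 mg/L

For a completely mixed reactor with recycle the Lawrence–McCarty relation gives S = K_s·(1 + k_d·θ_c) / [θ_c·(Y·k − k_d) − 1] = 81.1 × (1 + 0.104 × 19.5) / [19.5 × (0.715 × 8.38 − 0.104) − 1] = 245.6 / 113.8 = 2.158 mg/L.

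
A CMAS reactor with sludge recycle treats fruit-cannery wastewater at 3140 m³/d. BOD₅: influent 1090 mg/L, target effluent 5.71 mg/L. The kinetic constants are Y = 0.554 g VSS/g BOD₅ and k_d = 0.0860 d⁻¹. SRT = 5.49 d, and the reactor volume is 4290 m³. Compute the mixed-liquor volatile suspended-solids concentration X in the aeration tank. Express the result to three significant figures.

X ≈ 1640 mg/L

From V·X·(1 + k_d·θ_c) = Y·Q·(S₀ − S)·θ_c: X = 0.554 × 3140 × (1090 − 5.71) × 5.49 / [4290 × (1 + 0.0860 × 5.49)] = 1640 mg/L.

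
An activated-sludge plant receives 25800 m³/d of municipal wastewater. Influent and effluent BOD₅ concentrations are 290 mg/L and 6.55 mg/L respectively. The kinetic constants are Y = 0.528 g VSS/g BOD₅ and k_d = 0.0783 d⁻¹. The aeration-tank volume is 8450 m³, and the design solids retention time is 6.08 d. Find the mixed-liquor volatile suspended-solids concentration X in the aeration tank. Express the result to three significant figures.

Solving the biomass balance for X: X = Y Q (S₀−S) θ_c / [V (1+k_d θ_c)] = 0.528 × 25800 × (290 − 6.55) × 6.08 / [8450 × (1 + 0.0783 × 6.08)] = 1882 mg/L.

X ≈ 1880 mg/L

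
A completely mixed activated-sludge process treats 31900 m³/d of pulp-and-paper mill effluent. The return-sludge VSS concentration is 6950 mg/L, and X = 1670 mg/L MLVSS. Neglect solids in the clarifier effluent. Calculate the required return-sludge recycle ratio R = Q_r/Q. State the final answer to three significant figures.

R ≈ 0.316

Solids balance on the clarifier gives (1+R)X = R·X_r, so R = X/(X_r − X) = 1670 / (6950 − 1670) = 0.3163.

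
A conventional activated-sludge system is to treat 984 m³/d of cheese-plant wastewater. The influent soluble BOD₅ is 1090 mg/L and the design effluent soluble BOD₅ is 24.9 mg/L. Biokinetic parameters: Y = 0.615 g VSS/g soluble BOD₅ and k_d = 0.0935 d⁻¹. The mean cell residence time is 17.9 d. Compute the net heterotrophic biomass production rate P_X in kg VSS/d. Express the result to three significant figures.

P_X ≈ 241 kg VSS/d

Correct the yield for decay: Y_obs = Y/(1 + k_d θ_c) = 0.615 / (1 + 0.0935 × 17.9) = 0.615 / 2.674 = 0.2300.
ΔS = 1090 − 24.9 = 1065 mg/L, so the substrate removal rate is 984 × 1065/1000 = 1048 kg soluble BOD₅/d.
So the net sludge growth is P_X = 0.2300 × 1048 = 241.1 kg VSS/d.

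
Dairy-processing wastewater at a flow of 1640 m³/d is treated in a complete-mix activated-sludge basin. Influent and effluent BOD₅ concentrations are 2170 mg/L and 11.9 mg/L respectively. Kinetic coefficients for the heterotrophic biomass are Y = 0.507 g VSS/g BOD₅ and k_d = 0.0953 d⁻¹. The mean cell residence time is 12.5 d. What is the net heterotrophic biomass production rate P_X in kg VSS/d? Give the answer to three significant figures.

Observed yield with endogenous decay: Y_obs = Y / (1 + k_d·θ_c) = 0.507 / (1 + 0.0953 × 12.5) = 0.507 / 2.191 = 0.2314 g VSS/g BOD₅.
ΔS = 2170 − 11.9 = 2158 mg/L, so the substrate removal rate is 1640 × 2158/1000 = 3539 kg BOD₅/d.
P_X = Y_obs · Q(S₀ − S) = 0.2314 × 3539 = 818.9 kg VSS/d.

P_X ≈ 819 kg VSS/d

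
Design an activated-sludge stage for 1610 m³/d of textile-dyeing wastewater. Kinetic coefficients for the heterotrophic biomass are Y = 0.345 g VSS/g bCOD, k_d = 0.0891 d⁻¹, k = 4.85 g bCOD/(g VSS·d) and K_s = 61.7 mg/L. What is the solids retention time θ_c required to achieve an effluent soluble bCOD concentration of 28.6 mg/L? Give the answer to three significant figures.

θ_c ≈ 2.27 d

From 1/θ_c = Y·k·S/(K_s + S) − k_d: Y·k·S/(K_s+S) = 0.345 × 4.85 × 28.6 / (61.7 + 28.6) = 0.5300 d⁻¹.
1/θ_c = 0.5300 − 0.0891 = 0.4409 d⁻¹, so θ_c = 2.268 d.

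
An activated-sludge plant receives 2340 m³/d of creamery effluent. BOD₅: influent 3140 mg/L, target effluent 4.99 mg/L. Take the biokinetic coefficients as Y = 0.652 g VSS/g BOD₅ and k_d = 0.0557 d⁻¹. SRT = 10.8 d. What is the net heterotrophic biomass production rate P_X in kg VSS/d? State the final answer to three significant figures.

P_X ≈ 2990 kg VSS/d

Correct the yield for decay: Y_obs = Y/(1 + k_d θ_c) = 0.652 / (1 + 0.0557 × 10.8) = 0.652 / 1.602 = 0.4071.
ΔS = 3140 − 4.99 = 3135 mg/L, so the substrate removal rate is 2340 × 3135/1000 = 7336 kg BOD₅/d.
P_X = Y_obs · Q(S₀ − S) = 0.4071 × 7336 = 2986 kg VSS/d.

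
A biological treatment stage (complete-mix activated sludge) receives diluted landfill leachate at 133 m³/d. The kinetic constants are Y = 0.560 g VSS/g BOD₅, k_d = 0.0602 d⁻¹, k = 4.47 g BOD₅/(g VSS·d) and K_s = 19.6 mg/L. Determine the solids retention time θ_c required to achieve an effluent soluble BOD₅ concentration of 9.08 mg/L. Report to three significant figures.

From 1/θ_c = Y·k·S/(K_s + S) − k_d: Y·k·S/(K_s+S) = 0.560 × 4.47 × 9.08 / (19.6 + 9.08) = 0.7925 d⁻¹.
θ_c = 1/(μ − k_d) = 1/(0.7925 − 0.0602) = 1/0.7323 = 1.366 d.

θ_c ≈ 1.37 d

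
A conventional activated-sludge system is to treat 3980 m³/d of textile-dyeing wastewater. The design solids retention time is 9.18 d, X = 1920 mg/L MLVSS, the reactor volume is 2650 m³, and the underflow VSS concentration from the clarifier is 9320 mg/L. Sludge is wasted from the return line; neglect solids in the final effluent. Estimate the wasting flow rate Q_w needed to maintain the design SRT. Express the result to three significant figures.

Wasting from the return line (neglecting effluent solids): Q_w = V·X / (θ_c·X_r) = 2650 × 1920 / (9.18 × 9320) = 59.47 m³/d.

Q_w ≈ 59.5 m³/d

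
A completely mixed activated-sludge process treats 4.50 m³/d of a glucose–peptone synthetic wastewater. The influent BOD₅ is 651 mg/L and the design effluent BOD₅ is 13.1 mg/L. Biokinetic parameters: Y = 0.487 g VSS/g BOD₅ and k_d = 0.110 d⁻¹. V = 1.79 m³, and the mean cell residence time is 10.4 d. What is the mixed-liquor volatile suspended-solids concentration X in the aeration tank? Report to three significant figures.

X ≈ 3790 mg/L

Solving the biomass balance for X: X = Y Q (S₀−S) θ_c / [V (1+k_d θ_c)] = 0.487 × 4.50 × (651 − 13.1) × 10.4 / [1.79 × (1 + 0.110 × 10.4)] = 3788 mg/L.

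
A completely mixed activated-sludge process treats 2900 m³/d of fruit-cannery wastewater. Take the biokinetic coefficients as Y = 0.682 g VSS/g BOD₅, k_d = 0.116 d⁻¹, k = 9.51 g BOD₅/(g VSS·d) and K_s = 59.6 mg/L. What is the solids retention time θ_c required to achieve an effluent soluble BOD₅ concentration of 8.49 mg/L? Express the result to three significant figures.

θ_c ≈ 1.44 d

From 1/θ_c = Y·k·S/(K_s + S) − k_d: Y·k·S/(K_s+S) = 0.682 × 9.51 × 8.49 / (59.6 + 8.49) = 0.8087 d⁻¹.
Then 1/θ_c = μ − k_d = 0.8087 − 0.116 = 0.6927 d⁻¹, giving θ_c = 1.444 d.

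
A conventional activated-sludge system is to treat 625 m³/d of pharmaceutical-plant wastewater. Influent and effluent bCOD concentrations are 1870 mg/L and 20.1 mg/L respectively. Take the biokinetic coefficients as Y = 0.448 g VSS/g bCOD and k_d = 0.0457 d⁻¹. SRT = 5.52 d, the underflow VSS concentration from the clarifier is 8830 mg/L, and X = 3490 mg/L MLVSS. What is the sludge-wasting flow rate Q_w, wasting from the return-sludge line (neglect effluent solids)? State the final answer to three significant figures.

Rearranging the biomass balance for a CMAS with decay, V = Y·Q·ΔS·θ_c / [X·(1+k_d θ_c)] = 0.448 × 625 × (1870 − 20.1) × 5.52 / [3490 × (1 + 0.0457 × 5.52)] = 2.86×10^6 / 4370 = 654.2 m³.
Wasting from the return line (neglecting effluent solids): Q_w = V·X / (θ_c·X_r) = 654.2 × 3490 / (5.52 × 8830) = 46.84 m³/d.

Q_w ≈ 46.8 m³/d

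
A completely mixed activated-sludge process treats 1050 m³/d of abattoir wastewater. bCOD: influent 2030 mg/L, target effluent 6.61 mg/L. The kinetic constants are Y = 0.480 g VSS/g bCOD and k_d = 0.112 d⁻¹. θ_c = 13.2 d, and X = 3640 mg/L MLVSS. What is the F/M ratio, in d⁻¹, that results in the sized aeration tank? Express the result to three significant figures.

F/M ≈ 0.392 d⁻¹

Rearranging the biomass balance for a CMAS with decay, V = Y·Q·ΔS·θ_c / [X·(1+k_d θ_c)] = 0.480 × 1050 × (2030 − 6.61) × 13.2 / [3640 × (1 + 0.112 × 13.2)] = 1.35×10^7 / 9021 = 1492 m³.
Food-to-microorganism ratio F/M = Q S₀ / (V X) = 1050 × 2030 / (1492 × 3640) = 0.3924 d⁻¹.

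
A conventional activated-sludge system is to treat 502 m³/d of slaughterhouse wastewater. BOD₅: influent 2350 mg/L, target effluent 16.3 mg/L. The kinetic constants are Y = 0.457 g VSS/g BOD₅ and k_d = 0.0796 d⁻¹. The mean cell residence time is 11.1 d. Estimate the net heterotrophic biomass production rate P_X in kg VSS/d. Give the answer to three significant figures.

P_X ≈ 284 kg VSS/d

Observed yield with endogenous decay: Y_obs = Y / (1 + k_d·θ_c) = 0.457 / (1 + 0.0796 × 11.1) = 0.457 / 1.884 = 0.2426 g VSS/g BOD₅.
ΔS = 2350 − 16.3 = 2334 mg/L, so the substrate removal rate is 502 × 2334/1000 = 1172 kg BOD₅/d.
P_X = Y_obs · Q(S₀ − S) = 0.2426 × 1172 = 284.2 kg VSS/d.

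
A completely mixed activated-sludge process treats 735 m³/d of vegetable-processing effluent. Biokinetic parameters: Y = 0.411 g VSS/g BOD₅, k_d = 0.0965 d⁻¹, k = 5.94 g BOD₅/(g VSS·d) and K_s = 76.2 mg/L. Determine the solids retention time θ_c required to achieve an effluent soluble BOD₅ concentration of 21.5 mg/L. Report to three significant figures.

θ_c ≈ 2.27 d

From 1/θ_c = Y·k·S/(K_s + S) − k_d: Y·k·S/(K_s+S) = 0.411 × 5.94 × 21.5 / (76.2 + 21.5) = 0.5372 d⁻¹.
1/θ_c = 0.5372 − 0.0965 = 0.4407 d⁻¹, so θ_c = 2.269 d.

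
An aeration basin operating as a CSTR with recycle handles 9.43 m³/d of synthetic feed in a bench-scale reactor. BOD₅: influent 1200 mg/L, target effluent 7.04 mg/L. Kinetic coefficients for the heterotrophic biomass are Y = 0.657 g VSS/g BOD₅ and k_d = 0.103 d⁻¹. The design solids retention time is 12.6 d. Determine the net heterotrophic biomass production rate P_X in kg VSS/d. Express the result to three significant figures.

P_X ≈ 3.22 kg VSS/d

Correct the yield for decay: Y_obs = Y/(1 + k_d θ_c) = 0.657 / (1 + 0.103 × 12.6) = 0.657 / 2.298 = 0.2859.
Q·(S₀ − S) = 9.43 × (1200 − 7.04) × 10⁻³ = 11.25 kg/d removed.
So the net sludge growth is P_X = 0.2859 × 11.25 = 3.217 kg VSS/d.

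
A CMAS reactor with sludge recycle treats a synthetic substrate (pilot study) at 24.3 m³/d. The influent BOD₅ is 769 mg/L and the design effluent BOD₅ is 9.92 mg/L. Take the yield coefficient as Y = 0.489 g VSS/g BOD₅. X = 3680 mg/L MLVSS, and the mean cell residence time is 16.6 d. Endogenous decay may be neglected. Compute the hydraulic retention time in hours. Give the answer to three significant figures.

τ ≈ 40.2 h

With k_d = 0 the design equation reduces to V = Y Q (S₀−S) θ_c / X = 0.489 × 24.3 × (769 − 9.92) × 16.6 / 3680 = 40.69 m³.
HRT = V/Q = 40.69 m³ / 24.3 m³·d⁻¹ = 1.674 d × 24 = 40.19 h.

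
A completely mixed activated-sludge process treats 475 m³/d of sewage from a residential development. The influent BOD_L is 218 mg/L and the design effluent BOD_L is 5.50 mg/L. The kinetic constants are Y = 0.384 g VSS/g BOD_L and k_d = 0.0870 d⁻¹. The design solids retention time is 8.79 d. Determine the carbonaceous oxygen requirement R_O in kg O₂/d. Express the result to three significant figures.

Y_obs = Y / (1 + k_d θ_c) = 0.384 / (1 + 0.0870 × 8.79) = 0.384 / 1.765 = 0.2176.
ΔS = 218 − 5.50 = 212.5 mg/L, so the substrate removal rate is 475 × 212.5/1000 = 100.9 kg BOD_L/d.
Biomass synthesised: P_X = Y_obs × 100.9 = 21.96 kg VSS/d.
Carbonaceous O₂ demand = substrate oxidised − cell-mass equivalent = 100.9 − 1.42 × 21.96 = 69.75 kg O₂/d.

R_O ≈ 69.7 kg O₂/d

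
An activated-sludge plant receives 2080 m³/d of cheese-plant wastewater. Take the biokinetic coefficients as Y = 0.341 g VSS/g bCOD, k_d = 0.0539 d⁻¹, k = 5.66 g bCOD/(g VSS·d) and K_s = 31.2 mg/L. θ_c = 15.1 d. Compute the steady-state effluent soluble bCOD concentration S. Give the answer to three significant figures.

S ≈ 2.07 mg/L

Effluent substrate depends only on kinetics and SRT: S = K_s(1 + k_d θ_c) / [θ_c(Yk − k_d) − 1] = 31.2 × (1 + 0.0539 × 15.1) / [15.1 × (0.341 × 5.66 − 0.0539) − 1] = 56.59 / 27.33 = 2.071 mg/L.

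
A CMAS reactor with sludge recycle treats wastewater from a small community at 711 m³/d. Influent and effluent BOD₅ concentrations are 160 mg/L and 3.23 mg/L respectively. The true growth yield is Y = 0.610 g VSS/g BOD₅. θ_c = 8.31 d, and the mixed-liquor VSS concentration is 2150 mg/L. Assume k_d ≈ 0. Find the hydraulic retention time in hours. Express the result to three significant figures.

τ ≈ 8.87 h

V·X = Y·Q·ΔS·θ_c gives V = 0.610 × 711 × (160 − 3.23) × 8.31 / 2150 = 262.8 m³.
HRT = V/Q = 262.8 m³ / 711 m³·d⁻¹ = 0.3696 d × 24 = 8.871 h.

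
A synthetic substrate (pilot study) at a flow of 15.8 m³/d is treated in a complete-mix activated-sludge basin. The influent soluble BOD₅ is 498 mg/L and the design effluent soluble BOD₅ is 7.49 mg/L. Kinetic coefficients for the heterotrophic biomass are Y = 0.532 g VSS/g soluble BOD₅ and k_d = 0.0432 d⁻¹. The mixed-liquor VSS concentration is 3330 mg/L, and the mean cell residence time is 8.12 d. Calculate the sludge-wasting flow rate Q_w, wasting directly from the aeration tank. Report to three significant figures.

From the SRT design equation V = Y Q (S₀−S) θ_c / [X (1 + k_d θ_c)] = 0.532 × 15.8 × (498 − 7.49) × 8.12 / [3330 × (1 + 0.0432 × 8.12)] = 3.35×10^4 / 4498 = 7.443 m³.
Wasting from the aeration tank: Q_w = V / θ_c = 7.443 / 8.12 = 0.9166 m³/d.

Q_w ≈ 0.917 m³/d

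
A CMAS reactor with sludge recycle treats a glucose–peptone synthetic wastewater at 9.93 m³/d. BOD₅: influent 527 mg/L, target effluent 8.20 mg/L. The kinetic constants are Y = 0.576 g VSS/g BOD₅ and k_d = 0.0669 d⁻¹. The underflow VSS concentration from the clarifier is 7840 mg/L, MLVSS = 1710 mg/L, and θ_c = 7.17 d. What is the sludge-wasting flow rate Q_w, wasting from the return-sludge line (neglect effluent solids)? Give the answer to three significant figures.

Steady-state biomass mass balance: V·X·(1 + k_d·θ_c) = Y·Q·(S₀ − S)·θ_c, so V = 0.576 × 9.93 × (527 − 8.20) × 7.17 / [1710 × (1 + 0.0669 × 7.17)] = 2.13×10^4 / 2530 = 8.409 m³.
Wasting from the return line (neglecting effluent solids): Q_w = V·X / (θ_c·X_r) = 8.409 × 1710 / (7.17 × 7840) = 0.2558 m³/d.

Q_w ≈ 0.256 m³/d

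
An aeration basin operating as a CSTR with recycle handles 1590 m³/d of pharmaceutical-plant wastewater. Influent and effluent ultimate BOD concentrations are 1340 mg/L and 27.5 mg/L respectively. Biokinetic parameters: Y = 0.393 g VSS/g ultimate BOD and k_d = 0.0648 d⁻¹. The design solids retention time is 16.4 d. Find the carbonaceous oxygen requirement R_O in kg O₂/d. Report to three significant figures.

The observed yield is Y_obs = Y/(1 + k_d·θ_c) = 0.393 / (1 + 0.0648 × 16.4) = 0.393 / 2.063 = 0.1905 g VSS per g ultimate BOD removed.
Q·(S₀ − S) = 1590 × (1340 − 27.5) × 10⁻³ = 2087 kg/d removed.
Net sludge production P_X = 0.1905 × 2087 = 397.6 kg VSS/d.
Carbonaceous O₂ demand = substrate oxidised − cell-mass equivalent = 2087 − 1.42 × 397.6 = 1522 kg O₂/d.

R_O ≈ 1520 kg O₂/d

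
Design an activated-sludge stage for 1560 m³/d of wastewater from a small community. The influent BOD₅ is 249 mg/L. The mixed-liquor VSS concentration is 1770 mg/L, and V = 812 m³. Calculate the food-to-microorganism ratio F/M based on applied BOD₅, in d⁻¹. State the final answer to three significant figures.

F/M ≈ 0.270 d⁻¹

Food-to-microorganism ratio F/M = Q S₀ / (V X) = 1560 × 249 / (812.0 × 1770) = 0.2703 d⁻¹.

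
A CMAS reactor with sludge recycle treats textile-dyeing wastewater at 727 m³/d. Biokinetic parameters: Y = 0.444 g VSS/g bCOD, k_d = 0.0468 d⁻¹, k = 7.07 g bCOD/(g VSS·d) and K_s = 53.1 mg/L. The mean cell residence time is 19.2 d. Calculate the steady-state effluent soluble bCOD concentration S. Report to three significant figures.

S ≈ 1.73 mg/L

Effluent substrate depends only on kinetics and SRT: S = K_s(1 + k_d θ_c) / [θ_c(Yk − k_d) − 1] = 53.1 × (1 + 0.0468 × 19.2) / [19.2 × (0.444 × 7.07 − 0.0468) − 1] = 100.8 / 58.37 = 1.727 mg/L.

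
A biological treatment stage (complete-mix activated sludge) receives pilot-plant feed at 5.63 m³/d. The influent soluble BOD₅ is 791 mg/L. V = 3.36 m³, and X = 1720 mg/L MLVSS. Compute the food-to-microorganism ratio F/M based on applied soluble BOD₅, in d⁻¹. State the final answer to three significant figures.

F/M ≈ 0.771 d⁻¹

F/M = Q·S₀ / (V·X) = 5.63 × 791 / (3.360 × 1720) = 0.7706 g soluble BOD₅·(g VSS·d)⁻¹.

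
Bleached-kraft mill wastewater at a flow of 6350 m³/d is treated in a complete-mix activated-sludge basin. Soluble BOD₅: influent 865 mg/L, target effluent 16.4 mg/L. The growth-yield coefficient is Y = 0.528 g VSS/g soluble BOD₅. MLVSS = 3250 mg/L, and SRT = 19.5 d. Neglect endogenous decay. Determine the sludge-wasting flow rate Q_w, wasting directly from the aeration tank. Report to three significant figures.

Q_w ≈ 875 m³/d

Biomass mass balance (decay neglected): V·X = Y·Q·(S₀ − S)·θ_c, so V = 0.528 × 6350 × (865 − 16.4) × 19.5 / 3250 = 17071 m³.
With mixed-liquor wasting, θ_c = V/Q_w, so Q_w = V/θ_c = 17071/19.5 = 875.4 m³/d.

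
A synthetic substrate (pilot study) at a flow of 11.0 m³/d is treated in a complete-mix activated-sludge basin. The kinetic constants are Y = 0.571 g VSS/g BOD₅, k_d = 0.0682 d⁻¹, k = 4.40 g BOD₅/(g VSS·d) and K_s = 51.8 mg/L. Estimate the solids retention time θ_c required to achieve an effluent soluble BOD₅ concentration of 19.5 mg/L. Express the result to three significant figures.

θ_c ≈ 1.62 d

From 1/θ_c = Y·k·S/(K_s + S) − k_d: Y·k·S/(K_s+S) = 0.571 × 4.40 × 19.5 / (51.8 + 19.5) = 0.6871 d⁻¹.
θ_c = 1/(μ − k_d) = 1/(0.6871 − 0.0682) = 1/0.6189 = 1.616 d.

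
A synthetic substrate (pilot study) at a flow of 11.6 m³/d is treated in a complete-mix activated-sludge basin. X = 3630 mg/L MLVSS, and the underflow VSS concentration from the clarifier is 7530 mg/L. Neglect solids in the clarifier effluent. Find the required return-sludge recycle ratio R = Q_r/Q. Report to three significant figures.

R ≈ 0.931

R = Q_r/Q = X/(X_r − X) = 3630 / (7530 − 3630) = 0.9308.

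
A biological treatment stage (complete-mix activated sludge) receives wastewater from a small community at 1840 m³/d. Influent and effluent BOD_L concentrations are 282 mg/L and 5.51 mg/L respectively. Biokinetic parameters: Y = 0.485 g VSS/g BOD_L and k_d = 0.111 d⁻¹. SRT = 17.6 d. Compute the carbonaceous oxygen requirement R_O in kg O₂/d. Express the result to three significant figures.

R_O ≈ 390 kg O₂/d

Y_obs = Y / (1 + k_d θ_c) = 0.485 / (1 + 0.111 × 17.6) = 0.485 / 2.954 = 0.1642.
Mass of BOD_L removed per day: Q(S₀ − S) = 1840 × 276.5 g/m³ = 508.7 kg/d.
Net sludge production P_X = 0.1642 × 508.7 = 83.54 kg VSS/d.
R_O = Q·ΔS − 1.42 P_X = 508.7 − 118.6 = 390.1 kg O₂/d.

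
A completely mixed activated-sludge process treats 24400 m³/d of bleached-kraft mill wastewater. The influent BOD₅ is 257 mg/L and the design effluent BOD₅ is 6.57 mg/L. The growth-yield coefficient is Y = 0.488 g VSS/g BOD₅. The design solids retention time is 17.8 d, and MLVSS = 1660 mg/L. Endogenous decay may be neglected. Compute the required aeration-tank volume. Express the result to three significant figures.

V·X = Y·Q·ΔS·θ_c gives V = 0.488 × 24400 × (257 − 6.57) × 17.8 / 1660 = 31975 m³.

V ≈ 32000 m³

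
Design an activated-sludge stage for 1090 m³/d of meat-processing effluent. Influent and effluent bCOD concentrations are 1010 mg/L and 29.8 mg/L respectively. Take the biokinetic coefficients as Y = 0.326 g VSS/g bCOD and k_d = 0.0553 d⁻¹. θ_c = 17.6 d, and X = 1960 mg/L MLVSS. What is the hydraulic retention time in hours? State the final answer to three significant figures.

Rearranging the biomass balance for a CMAS with decay, V = Y·Q·ΔS·θ_c / [X·(1+k_d θ_c)] = 0.326 × 1090 × (1010 − 29.8) × 17.6 / [1960 × (1 + 0.0553 × 17.6)] = 6.13×10^6 / 3868 = 1585 m³.
HRT = V/Q = 1585 m³ / 1090 m³·d⁻¹ = 1.454 d × 24 = 34.90 h.

τ ≈ 34.9 h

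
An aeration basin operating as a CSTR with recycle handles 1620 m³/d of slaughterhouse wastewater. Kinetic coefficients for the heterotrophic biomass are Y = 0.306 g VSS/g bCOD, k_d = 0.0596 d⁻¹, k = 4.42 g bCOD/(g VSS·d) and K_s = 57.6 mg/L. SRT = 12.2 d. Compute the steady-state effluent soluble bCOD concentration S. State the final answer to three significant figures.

S ≈ 6.73 mg/L

For a completely mixed reactor with recycle the Lawrence–McCarty relation gives S = K_s·(1 + k_d·θ_c) / [θ_c·(Y·k − k_d) − 1] = 57.6 × (1 + 0.0596 × 12.2) / [12.2 × (0.306 × 4.42 − 0.0596) − 1] = 99.48 / 14.77 = 6.734 mg/L.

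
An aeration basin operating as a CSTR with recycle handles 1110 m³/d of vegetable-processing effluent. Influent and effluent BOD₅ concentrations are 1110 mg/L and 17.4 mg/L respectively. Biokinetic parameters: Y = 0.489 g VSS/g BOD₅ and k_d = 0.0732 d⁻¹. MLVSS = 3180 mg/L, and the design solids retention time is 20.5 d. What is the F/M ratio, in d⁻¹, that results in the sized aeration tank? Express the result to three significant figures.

Rearranging the biomass balance for a CMAS with decay, V = Y·Q·ΔS·θ_c / [X·(1+k_d θ_c)] = 0.489 × 1110 × (1110 − 17.4) × 20.5 / [3180 × (1 + 0.0732 × 20.5)] = 1.22×10^7 / 7952 = 1529 m³.
Food-to-microorganism ratio F/M = Q S₀ / (V X) = 1110 × 1110 / (1529 × 3180) = 0.2534 d⁻¹.

F/M ≈ 0.253 d⁻¹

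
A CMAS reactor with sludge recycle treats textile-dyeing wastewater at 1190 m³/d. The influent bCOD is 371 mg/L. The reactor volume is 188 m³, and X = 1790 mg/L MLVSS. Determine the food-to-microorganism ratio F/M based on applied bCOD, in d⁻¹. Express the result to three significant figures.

F/M ≈ 1.31 d⁻¹

F/M = Q·S₀ / (V·X) = 1190 × 371 / (188.0 × 1790) = 1.312 g bCOD·(g VSS·d)⁻¹.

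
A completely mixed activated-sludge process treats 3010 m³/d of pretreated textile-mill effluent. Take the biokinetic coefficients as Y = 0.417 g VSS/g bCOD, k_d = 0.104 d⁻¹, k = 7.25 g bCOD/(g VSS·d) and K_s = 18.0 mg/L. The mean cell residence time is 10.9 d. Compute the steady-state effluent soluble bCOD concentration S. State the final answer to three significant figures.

S ≈ 1.25 mg/L

For a completely mixed reactor with recycle the Lawrence–McCarty relation gives S = K_s·(1 + k_d·θ_c) / [θ_c·(Y·k − k_d) − 1] = 18.0 × (1 + 0.104 × 10.9) / [10.9 × (0.417 × 7.25 − 0.104) − 1] = 38.40 / 30.82 = 1.246 mg/L.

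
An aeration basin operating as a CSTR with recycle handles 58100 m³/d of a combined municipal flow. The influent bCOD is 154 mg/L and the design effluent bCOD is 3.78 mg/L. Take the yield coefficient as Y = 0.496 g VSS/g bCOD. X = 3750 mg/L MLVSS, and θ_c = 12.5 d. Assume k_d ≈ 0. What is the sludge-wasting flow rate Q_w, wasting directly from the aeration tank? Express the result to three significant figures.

Q_w ≈ 1150 m³/d

With k_d = 0 the design equation reduces to V = Y Q (S₀−S) θ_c / X = 0.496 × 58100 × (154 − 3.78) × 12.5 / 3750 = 14430 m³.
For wasting at MLVSS concentration, Q_w = V/θ_c = 14430/12.5 = 1154 m³/d.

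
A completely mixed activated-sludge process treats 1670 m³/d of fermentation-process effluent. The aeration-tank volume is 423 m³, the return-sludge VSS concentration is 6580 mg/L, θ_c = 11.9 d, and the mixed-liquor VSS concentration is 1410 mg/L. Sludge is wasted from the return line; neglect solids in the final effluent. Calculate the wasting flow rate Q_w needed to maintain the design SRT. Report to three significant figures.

Q_w ≈ 7.62 m³/d

θ_c = V·X/(Q_w·X_r) when wasting from the recycle, so Q_w = V·X/(θ_c·X_r) = 423.0 × 1410 / (11.9 × 6580) = 7.617 m³/d.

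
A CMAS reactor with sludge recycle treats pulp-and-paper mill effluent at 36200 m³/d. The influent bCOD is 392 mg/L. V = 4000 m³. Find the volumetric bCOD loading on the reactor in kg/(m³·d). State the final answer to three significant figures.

L_v ≈ 3.55 kg bCOD/(m³·d)

Applied bCOD load per unit volume = Q·S₀/V = (36200 × 392/1000)/4000 = 3.548 kg bCOD·m⁻³·d⁻¹.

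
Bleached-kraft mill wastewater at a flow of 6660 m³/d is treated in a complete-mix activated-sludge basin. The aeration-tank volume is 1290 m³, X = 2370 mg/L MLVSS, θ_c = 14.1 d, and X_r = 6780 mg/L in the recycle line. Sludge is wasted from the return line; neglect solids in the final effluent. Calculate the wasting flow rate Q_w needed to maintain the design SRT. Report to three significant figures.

θ_c = V·X/(Q_w·X_r) when wasting from the recycle, so Q_w = V·X/(θ_c·X_r) = 1290 × 2370 / (14.1 × 6780) = 31.98 m³/d.

Q_w ≈ 32.0 m³/d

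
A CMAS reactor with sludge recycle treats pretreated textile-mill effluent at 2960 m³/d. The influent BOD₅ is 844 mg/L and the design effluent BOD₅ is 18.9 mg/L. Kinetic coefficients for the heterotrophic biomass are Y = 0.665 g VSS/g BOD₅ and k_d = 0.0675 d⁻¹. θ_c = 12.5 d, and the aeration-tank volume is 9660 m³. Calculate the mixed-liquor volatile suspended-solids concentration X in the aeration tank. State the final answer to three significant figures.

X = Y·Q·ΔS·θ_c / [V·(1 + k_d θ_c)] = 0.665 × 2960 × (844 − 18.9) × 12.5 / [9660 × (1 + 0.0675 × 12.5)] = 1140 mg/L.

X ≈ 1140 mg/L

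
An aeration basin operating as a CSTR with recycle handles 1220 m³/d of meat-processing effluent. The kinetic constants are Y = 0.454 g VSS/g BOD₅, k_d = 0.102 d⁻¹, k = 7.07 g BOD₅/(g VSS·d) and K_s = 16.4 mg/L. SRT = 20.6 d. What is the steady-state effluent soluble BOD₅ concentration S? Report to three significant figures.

Effluent substrate depends only on kinetics and SRT: S = K_s(1 + k_d θ_c) / [θ_c(Yk − k_d) − 1] = 16.4 × (1 + 0.102 × 20.6) / [20.6 × (0.454 × 7.07 − 0.102) − 1] = 50.86 / 63.02 = 0.8070 mg/L.

S ≈ 0.807 mg/L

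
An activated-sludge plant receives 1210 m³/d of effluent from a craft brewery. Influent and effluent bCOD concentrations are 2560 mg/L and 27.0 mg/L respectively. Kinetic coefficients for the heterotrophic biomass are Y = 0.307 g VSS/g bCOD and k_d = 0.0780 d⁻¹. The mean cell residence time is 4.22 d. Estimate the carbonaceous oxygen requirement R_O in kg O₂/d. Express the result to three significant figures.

R_O ≈ 2060 kg O₂/d

The observed yield is Y_obs = Y/(1 + k_d·θ_c) = 0.307 / (1 + 0.0780 × 4.22) = 0.307 / 1.329 = 0.2310 g VSS per g bCOD removed.
Q·(S₀ − S) = 1210 × (2560 − 27.0) × 10⁻³ = 3065 kg/d removed.
P_X = Y_obs·Q·(S₀ − S) = 0.2310 × 3065 = 707.9 kg VSS/d.
R_O = Q·(S₀ − S) − 1.42·P_X = 3065 − 1.42 × 707.9 = 2060 kg O₂/d.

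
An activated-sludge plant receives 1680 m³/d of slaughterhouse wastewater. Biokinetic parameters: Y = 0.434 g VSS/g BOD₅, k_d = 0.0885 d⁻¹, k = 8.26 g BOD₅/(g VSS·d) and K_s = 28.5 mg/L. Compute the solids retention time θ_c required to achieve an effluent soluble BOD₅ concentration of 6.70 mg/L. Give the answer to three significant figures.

θ_c ≈ 1.68 d

Specific growth rate at S = 6.70 mg/L: μ = YkS/(K_s+S) = 0.434·8.26·6.70/(28.5+6.70) = 0.6823 d⁻¹.
1/θ_c = 0.6823 − 0.0885 = 0.5938 d⁻¹, so θ_c = 1.684 d.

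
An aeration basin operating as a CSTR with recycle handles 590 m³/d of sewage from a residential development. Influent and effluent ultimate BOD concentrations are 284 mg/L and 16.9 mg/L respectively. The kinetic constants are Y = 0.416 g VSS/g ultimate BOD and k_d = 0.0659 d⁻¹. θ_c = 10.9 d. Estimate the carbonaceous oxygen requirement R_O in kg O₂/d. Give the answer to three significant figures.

R_O ≈ 103 kg O₂/d

Y_obs = Y / (1 + k_d θ_c) = 0.416 / (1 + 0.0659 × 10.9) = 0.416 / 1.718 = 0.2421.
Mass of ultimate BOD removed per day: Q(S₀ − S) = 590 × 267.1 g/m³ = 157.6 kg/d.
Net sludge production P_X = 0.2421 × 157.6 = 38.15 kg VSS/d.
R_O = Q·(S₀ − S) − 1.42·P_X = 157.6 − 1.42 × 38.15 = 103.4 kg O₂/d.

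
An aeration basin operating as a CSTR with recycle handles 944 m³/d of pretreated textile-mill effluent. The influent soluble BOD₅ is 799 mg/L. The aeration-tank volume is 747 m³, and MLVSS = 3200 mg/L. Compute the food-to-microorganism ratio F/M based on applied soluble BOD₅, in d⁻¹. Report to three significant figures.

Food-to-microorganism ratio F/M = Q S₀ / (V X) = 944 × 799 / (747.0 × 3200) = 0.3155 d⁻¹.

F/M ≈ 0.316 d⁻¹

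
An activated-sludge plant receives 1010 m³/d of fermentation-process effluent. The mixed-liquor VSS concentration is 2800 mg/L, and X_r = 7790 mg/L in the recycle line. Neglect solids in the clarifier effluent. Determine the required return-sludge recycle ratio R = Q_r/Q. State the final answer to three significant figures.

R ≈ 0.561

Mass balance around the secondary clarifier (neglecting effluent solids): R = X / (X_r − X) = 2800 / (7790 − 2800) = 0.5611.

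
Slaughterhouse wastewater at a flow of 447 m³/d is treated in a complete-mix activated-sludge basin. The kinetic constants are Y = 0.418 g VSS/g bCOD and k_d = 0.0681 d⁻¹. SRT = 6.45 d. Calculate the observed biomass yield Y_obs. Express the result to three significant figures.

Y_obs ≈ 0.290 g VSS/g bCOD

The observed yield is Y_obs = Y/(1 + k_d·θ_c) = 0.418 / (1 + 0.0681 × 6.45) = 0.418 / 1.439 = 0.2904 g VSS per g bCOD removed.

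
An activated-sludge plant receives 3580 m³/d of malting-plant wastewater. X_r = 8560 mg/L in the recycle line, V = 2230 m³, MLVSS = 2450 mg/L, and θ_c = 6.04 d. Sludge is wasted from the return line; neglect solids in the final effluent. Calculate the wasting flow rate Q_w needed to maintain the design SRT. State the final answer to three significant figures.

Q_w = (V·X)/(θ_c X_r) = 2230 × 2450 / (6.04 × 8560) = 105.7 m³/d.

Q_w ≈ 106 m³/d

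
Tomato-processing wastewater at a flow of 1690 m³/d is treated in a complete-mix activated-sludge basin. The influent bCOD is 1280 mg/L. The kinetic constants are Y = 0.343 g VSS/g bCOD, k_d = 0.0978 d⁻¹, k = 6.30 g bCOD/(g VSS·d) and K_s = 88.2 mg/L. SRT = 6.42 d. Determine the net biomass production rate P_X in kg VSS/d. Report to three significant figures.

Effluent substrate depends only on kinetics and SRT: S = K_s(1 + k_d θ_c) / [θ_c(Yk − k_d) − 1] = 88.2 × (1 + 0.0978 × 6.42) / [6.42 × (0.343 × 6.30 − 0.0978) − 1] = 143.6 / 12.25 = 11.73 mg/L.
The observed yield is Y_obs = Y/(1 + k_d·θ_c) = 0.343 / (1 + 0.0978 × 6.42) = 0.343 / 1.628 = 0.2107 g VSS per g bCOD removed.
Q·(S₀ − S) = 1690 × (1280 − 11.7) × 10⁻³ = 2143 kg/d removed.
Biomass produced: P_X = Y_obs·Q·ΔS = 0.2107 × 2143 ≈ 451.6 kg VSS/d.

P_X ≈ 452 kg VSS/d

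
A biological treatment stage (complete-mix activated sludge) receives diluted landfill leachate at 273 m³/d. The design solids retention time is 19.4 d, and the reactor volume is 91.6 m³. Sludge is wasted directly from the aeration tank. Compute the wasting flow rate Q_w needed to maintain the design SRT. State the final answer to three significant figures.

With mixed-liquor wasting, θ_c = V/Q_w, so Q_w = V/θ_c = 91.60/19.4 = 4.722 m³/d.

Q_w ≈ 4.72 m³/d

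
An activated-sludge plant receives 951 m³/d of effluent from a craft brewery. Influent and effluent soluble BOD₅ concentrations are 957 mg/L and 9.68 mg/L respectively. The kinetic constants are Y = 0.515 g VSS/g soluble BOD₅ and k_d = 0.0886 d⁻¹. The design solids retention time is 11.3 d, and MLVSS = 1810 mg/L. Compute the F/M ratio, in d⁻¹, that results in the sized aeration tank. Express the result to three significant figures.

F/M ≈ 0.347 d⁻¹

Steady-state biomass mass balance: V·X·(1 + k_d·θ_c) = Y·Q·(S₀ − S)·θ_c, so V = 0.515 × 951 × (957 − 9.68) × 11.3 / [1810 × (1 + 0.0886 × 11.3)] = 5.24×10^6 / 3622 = 1447 m³.
F/M = applied load / biomass = Q·S₀/(V·X) = 951 × 957 / (1447 × 1810) = 0.3474 d⁻¹.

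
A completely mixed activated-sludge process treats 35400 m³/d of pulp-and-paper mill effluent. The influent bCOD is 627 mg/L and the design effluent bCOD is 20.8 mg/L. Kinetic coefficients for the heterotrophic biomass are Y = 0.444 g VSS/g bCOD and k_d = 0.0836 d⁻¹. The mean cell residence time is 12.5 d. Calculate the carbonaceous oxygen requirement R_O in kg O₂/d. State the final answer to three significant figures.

R_O ≈ 14800 kg O₂/d

Correct the yield for decay: Y_obs = Y/(1 + k_d θ_c) = 0.444 / (1 + 0.0836 × 12.5) = 0.444 / 2.045 = 0.2171.
ΔS = 627 − 20.8 = 606.2 mg/L, so the substrate removal rate is 35400 × 606.2/1000 = 21459 kg bCOD/d.
P_X = Y_obs·Q·(S₀ − S) = 0.2171 × 21459 = 4659 kg VSS/d.
Carbonaceous O₂ demand = substrate oxidised − cell-mass equivalent = 21459 − 1.42 × 4659 = 14843 kg O₂/d.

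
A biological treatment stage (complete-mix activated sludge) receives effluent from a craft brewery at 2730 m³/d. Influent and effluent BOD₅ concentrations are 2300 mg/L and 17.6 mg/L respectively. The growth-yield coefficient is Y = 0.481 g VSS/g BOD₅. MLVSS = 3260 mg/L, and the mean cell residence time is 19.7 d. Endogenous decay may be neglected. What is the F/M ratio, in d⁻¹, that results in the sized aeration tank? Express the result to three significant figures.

Biomass mass balance (decay neglected): V·X = Y·Q·(S₀ − S)·θ_c, so V = 0.481 × 2730 × (2300 − 17.6) × 19.7 / 3260 = 18111 m³.
F/M = applied load / biomass = Q·S₀/(V·X) = 2730 × 2300 / (18111 × 3260) = 0.1063 d⁻¹.

F/M ≈ 0.106 d⁻¹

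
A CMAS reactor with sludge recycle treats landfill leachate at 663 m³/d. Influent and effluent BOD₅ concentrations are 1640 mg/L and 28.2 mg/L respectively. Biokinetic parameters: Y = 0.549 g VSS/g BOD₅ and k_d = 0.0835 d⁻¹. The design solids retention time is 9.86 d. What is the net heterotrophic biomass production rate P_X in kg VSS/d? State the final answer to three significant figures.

The observed yield is Y_obs = Y/(1 + k_d·θ_c) = 0.549 / (1 + 0.0835 × 9.86) = 0.549 / 1.823 = 0.3011 g VSS per g BOD₅ removed.
Q·(S₀ − S) = 663 × (1640 − 28.2) × 10⁻³ = 1069 kg/d removed.
P_X = Y_obs · Q(S₀ − S) = 0.3011 × 1069 = 321.8 kg VSS/d.

P_X ≈ 322 kg VSS/d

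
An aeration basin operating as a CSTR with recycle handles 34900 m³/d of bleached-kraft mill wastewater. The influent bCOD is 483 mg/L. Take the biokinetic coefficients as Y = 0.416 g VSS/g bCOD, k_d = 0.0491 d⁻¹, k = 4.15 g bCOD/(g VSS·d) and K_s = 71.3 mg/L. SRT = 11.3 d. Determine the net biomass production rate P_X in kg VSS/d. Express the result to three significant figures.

P_X ≈ 4450 kg VSS/d

For a completely mixed reactor with recycle the Lawrence–McCarty relation gives S = K_s·(1 + k_d·θ_c) / [θ_c·(Y·k − k_d) − 1] = 71.3 × (1 + 0.0491 × 11.3) / [11.3 × (0.416 × 4.15 − 0.0491) − 1] = 110.9 / 17.95 = 6.175 mg/L.
Observed yield with endogenous decay: Y_obs = Y / (1 + k_d·θ_c) = 0.416 / (1 + 0.0491 × 11.3) = 0.416 / 1.555 = 0.2676 g VSS/g bCOD.
Q·(S₀ − S) = 34900 × (483 − 6.17) × 10⁻³ = 16641 kg/d removed.
Biomass produced: P_X = Y_obs·Q·ΔS = 0.2676 × 16641 ≈ 4452 kg VSS/d.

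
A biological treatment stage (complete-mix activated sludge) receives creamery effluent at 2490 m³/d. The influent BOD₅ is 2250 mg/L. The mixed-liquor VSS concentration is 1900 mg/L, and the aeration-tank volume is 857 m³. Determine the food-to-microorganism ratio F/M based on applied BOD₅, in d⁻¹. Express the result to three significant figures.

F/M ≈ 3.44 d⁻¹

F/M = applied load / biomass = Q·S₀/(V·X) = 2490 × 2250 / (857.0 × 1900) = 3.441 d⁻¹.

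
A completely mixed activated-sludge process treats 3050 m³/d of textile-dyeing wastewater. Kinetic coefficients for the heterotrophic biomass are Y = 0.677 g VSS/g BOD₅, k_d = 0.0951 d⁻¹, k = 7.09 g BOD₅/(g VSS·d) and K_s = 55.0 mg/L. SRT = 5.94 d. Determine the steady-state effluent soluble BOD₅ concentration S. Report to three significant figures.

S ≈ 3.19 mg/L

Effluent substrate depends only on kinetics and SRT: S = K_s(1 + k_d θ_c) / [θ_c(Yk − k_d) − 1] = 55.0 × (1 + 0.0951 × 5.94) / [5.94 × (0.677 × 7.09 − 0.0951) − 1] = 86.07 / 26.95 = 3.194 mg/L.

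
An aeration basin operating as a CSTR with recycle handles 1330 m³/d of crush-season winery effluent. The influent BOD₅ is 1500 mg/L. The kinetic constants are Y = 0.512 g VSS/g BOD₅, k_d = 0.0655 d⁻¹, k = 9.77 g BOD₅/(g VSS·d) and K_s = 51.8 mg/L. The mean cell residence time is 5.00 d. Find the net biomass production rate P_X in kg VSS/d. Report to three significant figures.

P_X ≈ 768 kg VSS/d

For a completely mixed reactor with recycle the Lawrence–McCarty relation gives S = K_s·(1 + k_d·θ_c) / [θ_c·(Y·k − k_d) − 1] = 51.8 × (1 + 0.0655 × 5.00) / [5.00 × (0.512 × 9.77 − 0.0655) − 1] = 68.76 / 23.68 = 2.903 mg/L.
Y_obs = Y / (1 + k_d θ_c) = 0.512 / (1 + 0.0655 × 5.00) = 0.512 / 1.328 = 0.3857.
Q·(S₀ − S) = 1330 × (1500 − 2.90) × 10⁻³ = 1991 kg/d removed.
P_X = Y_obs · Q(S₀ − S) = 0.3857 × 1991 = 768.0 kg VSS/d.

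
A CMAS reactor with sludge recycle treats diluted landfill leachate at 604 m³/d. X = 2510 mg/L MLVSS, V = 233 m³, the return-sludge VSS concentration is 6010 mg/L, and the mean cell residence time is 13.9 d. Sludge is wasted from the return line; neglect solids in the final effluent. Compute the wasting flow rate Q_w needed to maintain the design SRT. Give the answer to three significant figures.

Q_w ≈ 7.00 m³/d

θ_c = V·X/(Q_w·X_r) when wasting from the recycle, so Q_w = V·X/(θ_c·X_r) = 233.0 × 2510 / (13.9 × 6010) = 7.001 m³/d.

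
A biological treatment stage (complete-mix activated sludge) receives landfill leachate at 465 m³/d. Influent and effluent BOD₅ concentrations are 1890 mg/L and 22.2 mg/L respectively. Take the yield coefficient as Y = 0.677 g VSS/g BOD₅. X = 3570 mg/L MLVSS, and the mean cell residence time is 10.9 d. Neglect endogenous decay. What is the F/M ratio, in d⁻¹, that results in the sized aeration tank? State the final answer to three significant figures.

V·X = Y·Q·ΔS·θ_c gives V = 0.677 × 465 × (1890 − 22.2) × 10.9 / 3570 = 1795 m³.
F/M = Q·S₀ / (V·X) = 465 × 1890 / (1795 × 3570) = 0.1371 g BOD₅·(g VSS·d)⁻¹.

F/M ≈ 0.137 d⁻¹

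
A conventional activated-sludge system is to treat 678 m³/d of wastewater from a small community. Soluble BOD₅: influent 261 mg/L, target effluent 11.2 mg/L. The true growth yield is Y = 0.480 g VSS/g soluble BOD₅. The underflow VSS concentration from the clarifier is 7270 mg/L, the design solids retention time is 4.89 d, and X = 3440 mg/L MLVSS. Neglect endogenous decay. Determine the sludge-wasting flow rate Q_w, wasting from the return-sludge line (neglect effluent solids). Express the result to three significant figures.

V·X = Y·Q·ΔS·θ_c gives V = 0.480 × 678 × (261 − 11.2) × 4.89 / 3440 = 115.6 m³.
θ_c = V·X/(Q_w·X_r) when wasting from the recycle, so Q_w = V·X/(θ_c·X_r) = 115.6 × 3440 / (4.89 × 7270) = 11.18 m³/d.

Q_w ≈ 11.2 m³/d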